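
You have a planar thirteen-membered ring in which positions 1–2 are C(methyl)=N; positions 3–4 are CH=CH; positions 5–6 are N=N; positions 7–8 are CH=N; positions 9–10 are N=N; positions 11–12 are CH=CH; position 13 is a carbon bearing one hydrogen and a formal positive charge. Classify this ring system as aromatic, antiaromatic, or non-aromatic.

Check conjugation: the double-bond atoms are sp², each contributing one p electron; the doubly-bonded nitrogens are pyridine-type — their lone pairs lie in the ring plane, leaving one electron in the p orbital; the carbocation has an empty p orbital — every position has a p orbital, so the cyclic π system is continuous.
π-electron count: 6 × 2 = 12 from the double-bond units + 0 from the CH(+) atom = 12.
12 = 4(3); a planar, fully conjugated 4n system is antiaromatic.

Antiaromatic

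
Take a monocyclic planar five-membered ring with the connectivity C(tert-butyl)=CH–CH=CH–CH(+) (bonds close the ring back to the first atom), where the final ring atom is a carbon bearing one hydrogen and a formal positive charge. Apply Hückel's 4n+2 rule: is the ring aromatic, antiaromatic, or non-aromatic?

Antiaromatic

All ring atoms are sp² and supply a p orbital to the ring (the double-bond atoms are sp², each contributing one p electron; the carbocation has an empty p orbital); the conjugation is uninterrupted.
Adding the contributions, 2 × 2 = 4 from the double-bond units + 0 from the CH(+) atom = 4.
A 4n π count (4, n = 1) in a planar conjugated ring means antiaromatic.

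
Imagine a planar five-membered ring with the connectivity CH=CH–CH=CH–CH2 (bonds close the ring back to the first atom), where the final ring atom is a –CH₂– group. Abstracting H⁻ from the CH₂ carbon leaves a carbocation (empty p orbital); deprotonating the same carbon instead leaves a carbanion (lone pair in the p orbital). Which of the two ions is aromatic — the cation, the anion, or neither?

The anion

Both ions have a continuous loop of p orbitals — each ring atom is sp².
Cation: 2 × 2 + 0 = 4 π electrons → 4(1), antiaromatic.
Anion: 2 × 2 + 2 = 6 π electrons → 4(1)+2, aromatic.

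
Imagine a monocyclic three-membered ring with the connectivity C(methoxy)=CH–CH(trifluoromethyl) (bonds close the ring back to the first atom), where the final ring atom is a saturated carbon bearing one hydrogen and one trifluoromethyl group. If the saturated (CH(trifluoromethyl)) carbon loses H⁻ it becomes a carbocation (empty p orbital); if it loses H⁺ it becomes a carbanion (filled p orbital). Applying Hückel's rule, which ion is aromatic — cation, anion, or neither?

Both ions have a continuous loop of p orbitals — each ring atom is sp².
Cation: 1 × 2 + 0 = 2 π electrons → 4(0)+2, aromatic.
Anion: 1 × 2 + 2 = 4 π electrons → 4(1), antiaromatic.

The cation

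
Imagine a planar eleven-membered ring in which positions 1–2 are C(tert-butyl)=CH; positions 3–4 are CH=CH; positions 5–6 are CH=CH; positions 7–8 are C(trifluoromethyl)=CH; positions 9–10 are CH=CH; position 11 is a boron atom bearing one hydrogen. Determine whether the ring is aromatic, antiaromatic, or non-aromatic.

Aromatic

Check conjugation: every atom in a ring double bond is sp² and brings one electron to the p orbital; the boron has an empty p orbital — every position has a p orbital, so the cyclic π system is continuous.
Adding the contributions, 5 × 2 = 10 from the double-bond units + 0 from the BH atom = 10.
10 = 4(2) + 2, which satisfies Hückel's 4n+2 rule.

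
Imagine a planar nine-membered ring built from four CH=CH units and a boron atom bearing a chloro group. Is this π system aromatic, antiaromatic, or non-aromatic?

Every ring atom contributes a p orbital perpendicular to the ring (every atom in a ring double bond is sp² and brings one electron to the p orbital; the boron has an empty p orbital), so the π system is cyclic and fully conjugated.
π-electron count: 4 × 2 = 8 from the double-bond units + 0 from the B(chloro) atom = 8.
8 = 4(2); a planar, fully conjugated 4n system is antiaromatic.

Antiaromatic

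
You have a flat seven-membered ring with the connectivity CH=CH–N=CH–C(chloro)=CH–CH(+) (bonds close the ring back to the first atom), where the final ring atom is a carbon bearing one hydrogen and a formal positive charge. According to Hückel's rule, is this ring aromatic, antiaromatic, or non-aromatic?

The p orbitals form a continuous loop: the double-bond atoms are sp², each contributing one p electron; each sp² =N– keeps its lone pair in-plane and puts one electron into the π system; the carbocation has an empty p orbital. The ring is fully conjugated.
Counting π electrons: 3 × 2 = 6 from the double-bond units + 0 from the CH(+) atom = 6.
Since 6 = 4·1 + 2, the ring meets the 4n+2 criterion.

Aromatic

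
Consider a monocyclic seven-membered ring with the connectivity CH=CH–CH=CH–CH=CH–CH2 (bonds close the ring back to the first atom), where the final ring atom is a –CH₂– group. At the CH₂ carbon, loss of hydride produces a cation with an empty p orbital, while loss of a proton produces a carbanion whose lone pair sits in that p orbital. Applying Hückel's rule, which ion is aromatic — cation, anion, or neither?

In either ion the ring is fully conjugated: every atom, including the new sp² carbon, supplies a p orbital.
Cation: 3 × 2 + 0 = 6 π electrons → 4(1)+2, aromatic.
Anion: 3 × 2 + 2 = 8 π electrons → 4(2), antiaromatic.

The cation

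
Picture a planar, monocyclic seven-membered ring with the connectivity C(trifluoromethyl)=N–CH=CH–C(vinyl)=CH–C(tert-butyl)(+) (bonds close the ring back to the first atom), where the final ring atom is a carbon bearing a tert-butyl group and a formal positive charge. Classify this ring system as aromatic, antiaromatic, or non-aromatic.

Every ring atom contributes a p orbital perpendicular to the ring (every atom in a ring double bond is sp² and brings one electron to the p orbital; the doubly-bonded nitrogens are pyridine-type — their lone pairs lie in the ring plane, leaving one electron in the p orbital; the carbocation has an empty p orbital), so the π system is cyclic and fully conjugated.
Tallying contributions gives 3 × 2 = 6 from the double-bond units + 0 from the C(tert-butyl)(+) atom = 6.
Since 6 = 4·1 + 2, the ring meets the 4n+2 criterion.

Aromatic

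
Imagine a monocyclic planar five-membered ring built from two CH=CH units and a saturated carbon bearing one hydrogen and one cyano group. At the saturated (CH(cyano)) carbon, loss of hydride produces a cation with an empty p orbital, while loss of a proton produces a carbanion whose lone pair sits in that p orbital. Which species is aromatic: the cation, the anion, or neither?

Once that carbon is sp², every ring atom has a p orbital and both ions are fully conjugated.
Cation: 2 × 2 + 0 = 4 π electrons → 4(1), antiaromatic.
Anion: 2 × 2 + 2 = 6 π electrons → 4(1)+2, aromatic.

The anion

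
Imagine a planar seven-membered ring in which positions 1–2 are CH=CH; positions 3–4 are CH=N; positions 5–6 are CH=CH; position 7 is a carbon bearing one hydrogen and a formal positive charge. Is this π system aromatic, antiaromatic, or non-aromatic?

The p orbitals form a continuous loop: the double-bond atoms are sp², each contributing one p electron; each =N– nitrogen is pyridine-type (lone pair in the sp² plane, one electron in the p orbital); the carbocation has an empty p orbital. The ring is fully conjugated.
π-electron count: 3 × 2 = 6 from the double-bond units + 0 from the CH(+) atom = 6.
6 = 4(1) + 2, which satisfies Hückel's 4n+2 rule.

Aromatic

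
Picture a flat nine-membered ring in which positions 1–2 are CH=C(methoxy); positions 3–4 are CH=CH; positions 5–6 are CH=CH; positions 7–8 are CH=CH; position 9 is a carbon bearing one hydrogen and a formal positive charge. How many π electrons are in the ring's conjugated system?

All ring atoms are sp² and supply a p orbital to the ring (each doubly-bonded ring atom is sp² with one p-orbital electron; the carbocation has an empty p orbital); the conjugation is uninterrupted.
Adding the contributions, 4 × 2 = 8 from the double-bond units + 0 from the CH(+) atom = 8.

8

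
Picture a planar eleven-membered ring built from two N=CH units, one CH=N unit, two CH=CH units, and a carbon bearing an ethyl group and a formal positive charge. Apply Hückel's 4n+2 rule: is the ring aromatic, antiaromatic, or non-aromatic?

All ring atoms are sp² and supply a p orbital to the ring (every atom in a ring double bond is sp² and brings one electron to the p orbital; the doubly-bonded nitrogens are pyridine-type — their lone pairs lie in the ring plane, leaving one electron in the p orbital; the carbocation has an empty p orbital); the conjugation is uninterrupted.
Tallying contributions gives 5 × 2 = 10 from the double-bond units + 0 from the C(ethyl)(+) atom = 10.
That gives a 4n+2 count (10, n = 2).

Aromatic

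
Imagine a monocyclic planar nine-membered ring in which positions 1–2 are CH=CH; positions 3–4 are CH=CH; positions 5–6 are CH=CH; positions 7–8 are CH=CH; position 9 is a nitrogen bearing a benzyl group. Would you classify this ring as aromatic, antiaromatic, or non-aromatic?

Check conjugation: each doubly-bonded ring atom is sp² with one p-orbital electron; the pyrrole-type nitrogen donates its lone pair from the p orbital — every position has a p orbital, so the cyclic π system is continuous.
Counting π electrons: 4 × 2 = 8 from the double-bond units + 2 from the N(benzyl) atom = 10.
Since 10 = 4·2 + 2, the ring meets the 4n+2 criterion.

Aromatic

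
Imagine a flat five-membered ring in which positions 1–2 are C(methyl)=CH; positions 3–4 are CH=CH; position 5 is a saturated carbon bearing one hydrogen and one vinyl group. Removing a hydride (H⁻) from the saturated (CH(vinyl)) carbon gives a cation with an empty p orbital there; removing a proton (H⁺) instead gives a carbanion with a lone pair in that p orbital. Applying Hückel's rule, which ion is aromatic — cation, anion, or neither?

The anion

In either ion the ring is fully conjugated: every atom, including the new sp² carbon, supplies a p orbital.
Cation: 2 × 2 + 0 = 4 π electrons → 4(1), antiaromatic.
Anion: 2 × 2 + 2 = 6 π electrons → 4(1)+2, aromatic.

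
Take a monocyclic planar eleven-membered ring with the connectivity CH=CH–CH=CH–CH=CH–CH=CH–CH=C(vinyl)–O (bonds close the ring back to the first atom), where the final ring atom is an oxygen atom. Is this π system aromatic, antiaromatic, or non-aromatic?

Antiaromatic

Check conjugation: the double-bond atoms are sp², each contributing one p electron; the oxygen donates one lone pair from its p orbital — every position has a p orbital, so the cyclic π system is continuous.
π-electron count: 5 × 2 = 10 from the double-bond units + 2 from the O atom = 12.
12 is a 4n count (n = 3), so the planar conjugated ring is antiaromatic.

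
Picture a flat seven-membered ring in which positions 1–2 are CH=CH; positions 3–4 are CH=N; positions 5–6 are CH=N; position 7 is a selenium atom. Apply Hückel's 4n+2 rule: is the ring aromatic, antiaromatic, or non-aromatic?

The p orbitals form a continuous loop: each doubly-bonded ring atom is sp² with one p-orbital electron; each =N– nitrogen is pyridine-type (lone pair in the sp² plane, one electron in the p orbital); the selenium donates one lone pair from its p orbital. The ring is fully conjugated.
Counting π electrons: 3 × 2 = 6 from the double-bond units + 2 from the Se atom = 8.
8 is a 4n count (n = 2), so the planar conjugated ring is antiaromatic.

Antiaromatic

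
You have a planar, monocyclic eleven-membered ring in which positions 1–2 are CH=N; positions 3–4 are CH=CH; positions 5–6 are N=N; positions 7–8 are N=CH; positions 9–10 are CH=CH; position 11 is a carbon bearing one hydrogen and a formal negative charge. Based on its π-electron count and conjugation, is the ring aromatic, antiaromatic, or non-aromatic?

All ring atoms are sp² and supply a p orbital to the ring (the double-bond atoms are sp², each contributing one p electron; each sp² =N– keeps its lone pair in-plane and puts one electron into the π system; the carbanion's lone pair occupies the p orbital); the conjugation is uninterrupted.
π-electron count: 5 × 2 = 10 from the double-bond units + 2 from the CH(-) atom = 12.
With 12 = 4·3 π electrons, Hückel's rule classifies the planar ring as antiaromatic.

Antiaromatic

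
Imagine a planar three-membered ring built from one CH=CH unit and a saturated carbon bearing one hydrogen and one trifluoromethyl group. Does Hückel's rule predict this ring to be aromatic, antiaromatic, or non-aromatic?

Non-aromatic

The CH(trifluoromethyl) position has four σ bonds — that saturated carbon is sp³ and has no p orbital in the ring π system — so the cyclic conjugation is interrupted.
A ring that is not fully conjugated cannot be aromatic or antiaromatic regardless of its π-electron count.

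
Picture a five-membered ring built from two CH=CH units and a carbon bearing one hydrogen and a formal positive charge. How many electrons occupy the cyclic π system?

The p orbitals form a continuous loop: the double-bond atoms are sp², each contributing one p electron; the carbocation has an empty p orbital. The ring is fully conjugated.
π-electron count: 2 × 2 = 4 from the double-bond units + 0 from the CH(+) atom = 4.
(The species described is the cyclopentadienyl cation.)

4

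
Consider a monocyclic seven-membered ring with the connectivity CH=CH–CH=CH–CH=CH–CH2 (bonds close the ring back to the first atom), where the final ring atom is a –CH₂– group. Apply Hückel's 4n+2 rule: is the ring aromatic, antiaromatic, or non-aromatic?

At the CH2 position, the tetrahedral CH₂ carbon is sp³ and has no p orbital in the ring π system; the ring's p-orbital overlap is broken there.
Hückel's rule only applies to fully conjugated rings, so this one is simply non-aromatic.

Non-aromatic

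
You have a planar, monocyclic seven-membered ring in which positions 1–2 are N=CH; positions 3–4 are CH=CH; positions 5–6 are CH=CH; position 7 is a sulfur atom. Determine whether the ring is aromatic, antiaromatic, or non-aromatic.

All ring atoms are sp² and supply a p orbital to the ring (every atom in a ring double bond is sp² and brings one electron to the p orbital; each sp² =N– keeps its lone pair in-plane and puts one electron into the π system; the sulfur donates one lone pair from its p orbital); the conjugation is uninterrupted.
π-electron count: 3 × 2 = 6 from the double-bond units + 2 from the S atom = 8.
8 is a 4n count (n = 2), so the planar conjugated ring is antiaromatic.

Antiaromatic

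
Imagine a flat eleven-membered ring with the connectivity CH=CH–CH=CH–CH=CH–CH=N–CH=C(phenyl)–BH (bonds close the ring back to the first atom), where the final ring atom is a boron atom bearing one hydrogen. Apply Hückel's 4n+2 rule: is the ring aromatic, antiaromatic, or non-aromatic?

Aromatic

The p orbitals form a continuous loop: the double-bond atoms are sp², each contributing one p electron; each sp² =N– keeps its lone pair in-plane and puts one electron into the π system; the boron has an empty p orbital. The ring is fully conjugated.
Tallying contributions gives 5 × 2 = 10 from the double-bond units + 0 from the BH atom = 10.
That gives a 4n+2 count (10, n = 2).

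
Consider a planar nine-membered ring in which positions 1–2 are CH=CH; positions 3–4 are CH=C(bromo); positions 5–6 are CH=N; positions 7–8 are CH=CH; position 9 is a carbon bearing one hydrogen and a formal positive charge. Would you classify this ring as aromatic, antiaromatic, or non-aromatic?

Check conjugation: the double-bond atoms are sp², each contributing one p electron; each sp² =N– keeps its lone pair in-plane and puts one electron into the π system; the carbocation has an empty p orbital — every position has a p orbital, so the cyclic π system is continuous.
π-electron count: 4 × 2 = 8 from the double-bond units + 0 from the CH(+) atom = 8.
8 = 4(2); a planar, fully conjugated 4n system is antiaromatic.

Antiaromatic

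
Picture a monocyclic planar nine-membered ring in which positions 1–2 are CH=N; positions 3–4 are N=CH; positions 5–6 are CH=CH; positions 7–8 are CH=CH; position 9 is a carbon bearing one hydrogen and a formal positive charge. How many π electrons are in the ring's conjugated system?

The p orbitals form a continuous loop: the double-bond atoms are sp², each contributing one p electron; the doubly-bonded nitrogens are pyridine-type — their lone pairs lie in the ring plane, leaving one electron in the p orbital; the carbocation has an empty p orbital. The ring is fully conjugated.
π-electron count: 4 × 2 = 8 from the double-bond units + 0 from the CH(+) atom = 8.

8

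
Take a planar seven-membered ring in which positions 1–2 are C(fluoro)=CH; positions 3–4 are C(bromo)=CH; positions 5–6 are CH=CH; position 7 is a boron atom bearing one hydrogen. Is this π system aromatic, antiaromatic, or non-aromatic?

Aromatic

All ring atoms are sp² and supply a p orbital to the ring (the double-bond atoms are sp², each contributing one p electron; the boron has an empty p orbital); the conjugation is uninterrupted.
Tallying contributions gives 3 × 2 = 6 from the double-bond units + 0 from the BH atom = 6.
Since 6 = 4·1 + 2, the ring meets the 4n+2 criterion.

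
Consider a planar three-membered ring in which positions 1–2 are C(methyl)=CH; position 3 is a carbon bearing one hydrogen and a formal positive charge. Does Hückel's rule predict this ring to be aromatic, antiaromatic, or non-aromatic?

Aromatic

Every ring atom contributes a p orbital perpendicular to the ring (the double-bond atoms are sp², each contributing one p electron; the carbocation has an empty p orbital), so the π system is cyclic and fully conjugated.
Counting π electrons: 1 × 2 = 2 from the double-bond unit + 0 from the CH(+) atom = 2.
2 = 4(0) + 2, which satisfies Hückel's 4n+2 rule.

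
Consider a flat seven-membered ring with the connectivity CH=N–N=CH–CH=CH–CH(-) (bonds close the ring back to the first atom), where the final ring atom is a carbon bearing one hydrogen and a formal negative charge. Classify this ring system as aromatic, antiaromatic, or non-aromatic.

Check conjugation: the double-bond atoms are sp², each contributing one p electron; each sp² =N– keeps its lone pair in-plane and puts one electron into the π system; the carbanion's lone pair occupies the p orbital — every position has a p orbital, so the cyclic π system is continuous.
Tallying contributions gives 3 × 2 = 6 from the double-bond units + 2 from the CH(-) atom = 8.
8 = 4(2); a planar, fully conjugated 4n system is antiaromatic.

Antiaromatic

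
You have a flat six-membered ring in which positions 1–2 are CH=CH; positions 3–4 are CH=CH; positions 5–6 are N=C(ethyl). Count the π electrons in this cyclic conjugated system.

Every ring atom contributes a p orbital perpendicular to the ring (each doubly-bonded ring atom is sp² with one p-orbital electron; each =N– nitrogen is pyridine-type (lone pair in the sp² plane, one electron in the p orbital)), so the π system is cyclic and fully conjugated.
Tallying contributions gives 3 × 2 = 6 from the 3 double-bond units.

6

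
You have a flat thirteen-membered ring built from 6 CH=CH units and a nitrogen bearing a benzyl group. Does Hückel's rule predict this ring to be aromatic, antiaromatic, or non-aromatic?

Check conjugation: every atom in a ring double bond is sp² and brings one electron to the p orbital; the pyrrole-type nitrogen donates its lone pair from the p orbital — every position has a p orbital, so the cyclic π system is continuous.
π-electron count: 6 × 2 = 12 from the double-bond units + 2 from the N(benzyl) atom = 14.
With 14 π electrons (n = 3), the Hückel 4n+2 condition holds.

Aromatic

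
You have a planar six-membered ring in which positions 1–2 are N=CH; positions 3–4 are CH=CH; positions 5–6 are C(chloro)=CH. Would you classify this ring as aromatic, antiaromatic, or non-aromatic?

Aromatic

Check conjugation: every atom in a ring double bond is sp² and brings one electron to the p orbital; each sp² =N– keeps its lone pair in-plane and puts one electron into the π system — every position has a p orbital, so the cyclic π system is continuous.
Adding the contributions, 3 × 2 = 6 from the 3 double-bond units.
That gives a 4n+2 count (6, n = 1).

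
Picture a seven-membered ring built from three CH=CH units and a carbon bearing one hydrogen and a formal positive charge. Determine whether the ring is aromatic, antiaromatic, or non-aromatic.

Aromatic

Check conjugation: the double-bond atoms are sp², each contributing one p electron; the carbocation has an empty p orbital — every position has a p orbital, so the cyclic π system is continuous.
Adding the contributions, 3 × 2 = 6 from the double-bond units + 0 from the CH(+) atom = 6.
Since 6 = 4·1 + 2, the ring meets the 4n+2 criterion.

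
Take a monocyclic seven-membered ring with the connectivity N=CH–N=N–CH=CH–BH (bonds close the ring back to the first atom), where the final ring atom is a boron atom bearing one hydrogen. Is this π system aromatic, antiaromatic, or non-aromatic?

The p orbitals form a continuous loop: every atom in a ring double bond is sp² and brings one electron to the p orbital; each sp² =N– keeps its lone pair in-plane and puts one electron into the π system; the boron has an empty p orbital. The ring is fully conjugated.
Adding the contributions, 3 × 2 = 6 from the double-bond units + 0 from the BH atom = 6.
With 6 π electrons (n = 1), the Hückel 4n+2 condition holds.

Aromatic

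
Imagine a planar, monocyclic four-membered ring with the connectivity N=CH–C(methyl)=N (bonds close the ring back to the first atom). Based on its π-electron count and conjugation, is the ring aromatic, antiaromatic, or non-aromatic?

Antiaromatic

Check conjugation: each doubly-bonded ring atom is sp² with one p-orbital electron; the doubly-bonded nitrogens are pyridine-type — their lone pairs lie in the ring plane, leaving one electron in the p orbital — every position has a p orbital, so the cyclic π system is continuous.
Adding the contributions, 2 × 2 = 4 from the 2 double-bond units.
4 = 4(1); a planar, fully conjugated 4n system is antiaromatic.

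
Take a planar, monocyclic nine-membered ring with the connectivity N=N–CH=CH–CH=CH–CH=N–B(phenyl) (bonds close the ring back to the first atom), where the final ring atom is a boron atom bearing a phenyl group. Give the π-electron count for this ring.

Check conjugation: each doubly-bonded ring atom is sp² with one p-orbital electron; the doubly-bonded nitrogens are pyridine-type — their lone pairs lie in the ring plane, leaving one electron in the p orbital; the boron has an empty p orbital — every position has a p orbital, so the cyclic π system is continuous.
Adding the contributions, 4 × 2 = 8 from the double-bond units + 0 from the B(phenyl) atom = 8.

8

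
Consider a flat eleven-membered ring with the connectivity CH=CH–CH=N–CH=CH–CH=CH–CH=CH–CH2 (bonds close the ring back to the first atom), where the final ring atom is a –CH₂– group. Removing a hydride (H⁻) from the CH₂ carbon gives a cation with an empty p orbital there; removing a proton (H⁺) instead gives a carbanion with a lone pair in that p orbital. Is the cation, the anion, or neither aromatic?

The cation

In either ion the ring is fully conjugated: every atom, including the new sp² carbon, supplies a p orbital.
Cation: 5 × 2 + 0 = 10 π electrons → 4(2)+2, aromatic.
Anion: 5 × 2 + 2 = 12 π electrons → 4(3), antiaromatic.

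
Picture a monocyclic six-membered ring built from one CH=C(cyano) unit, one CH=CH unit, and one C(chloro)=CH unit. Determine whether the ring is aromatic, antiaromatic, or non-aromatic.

All ring atoms are sp² and supply a p orbital to the ring (the double-bond atoms are sp², each contributing one p electron); the conjugation is uninterrupted.
Tallying contributions gives 3 × 2 = 6 from the 3 double-bond units.
That gives a 4n+2 count (6, n = 1).

Aromatic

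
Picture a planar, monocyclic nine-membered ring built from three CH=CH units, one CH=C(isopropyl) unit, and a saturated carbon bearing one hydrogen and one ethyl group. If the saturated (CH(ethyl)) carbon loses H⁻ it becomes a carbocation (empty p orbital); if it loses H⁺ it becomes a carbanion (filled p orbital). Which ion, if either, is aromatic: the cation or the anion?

Both ions have a continuous loop of p orbitals — each ring atom is sp².
Cation: 4 × 2 + 0 = 8 π electrons → 4(2), antiaromatic.
Anion: 4 × 2 + 2 = 10 π electrons → 4(2)+2, aromatic.

The anion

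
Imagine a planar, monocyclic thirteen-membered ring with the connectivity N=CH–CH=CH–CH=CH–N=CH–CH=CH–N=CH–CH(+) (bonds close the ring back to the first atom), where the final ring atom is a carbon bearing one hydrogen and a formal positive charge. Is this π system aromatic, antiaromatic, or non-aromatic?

Antiaromatic

The p orbitals form a continuous loop: the double-bond atoms are sp², each contributing one p electron; each =N– nitrogen is pyridine-type (lone pair in the sp² plane, one electron in the p orbital); the carbocation has an empty p orbital. The ring is fully conjugated.
Adding the contributions, 6 × 2 = 12 from the double-bond units + 0 from the CH(+) atom = 12.
With 12 = 4·3 π electrons, Hückel's rule classifies the planar ring as antiaromatic.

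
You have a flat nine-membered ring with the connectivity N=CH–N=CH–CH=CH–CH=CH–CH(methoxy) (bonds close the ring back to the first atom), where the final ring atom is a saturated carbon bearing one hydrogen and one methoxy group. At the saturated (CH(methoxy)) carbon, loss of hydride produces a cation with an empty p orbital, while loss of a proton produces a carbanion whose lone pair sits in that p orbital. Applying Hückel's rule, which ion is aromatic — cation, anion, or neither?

Both ions have a continuous loop of p orbitals — each ring atom is sp².
Cation: 4 × 2 + 0 = 8 π electrons → 4(2), antiaromatic.
Anion: 4 × 2 + 2 = 10 π electrons → 4(2)+2, aromatic.

The anion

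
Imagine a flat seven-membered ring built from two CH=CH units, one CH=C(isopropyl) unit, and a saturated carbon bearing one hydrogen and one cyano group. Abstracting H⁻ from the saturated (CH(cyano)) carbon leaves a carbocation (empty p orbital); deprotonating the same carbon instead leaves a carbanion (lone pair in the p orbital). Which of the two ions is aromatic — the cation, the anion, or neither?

The cation

Once that carbon is sp², every ring atom has a p orbital and both ions are fully conjugated.
Cation: 3 × 2 + 0 = 6 π electrons → 4(1)+2, aromatic.
Anion: 3 × 2 + 2 = 8 π electrons → 4(2), antiaromatic.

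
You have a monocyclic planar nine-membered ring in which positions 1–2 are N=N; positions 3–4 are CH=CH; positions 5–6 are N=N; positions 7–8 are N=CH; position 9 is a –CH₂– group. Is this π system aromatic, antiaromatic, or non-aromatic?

Non-aromatic

At the CH2 position, the tetrahedral CH₂ carbon is sp³ and has no p orbital in the ring π system; the ring's p-orbital overlap is broken there.
Hückel's rule only applies to fully conjugated rings, so this one is simply non-aromatic.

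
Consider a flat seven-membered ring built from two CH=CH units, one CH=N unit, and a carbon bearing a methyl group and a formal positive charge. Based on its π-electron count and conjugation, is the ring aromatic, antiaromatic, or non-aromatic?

Aromatic

Every ring atom contributes a p orbital perpendicular to the ring (each doubly-bonded ring atom is sp² with one p-orbital electron; the doubly-bonded nitrogens are pyridine-type — their lone pairs lie in the ring plane, leaving one electron in the p orbital; the carbocation has an empty p orbital), so the π system is cyclic and fully conjugated.
Counting π electrons: 3 × 2 = 6 from the double-bond units + 0 from the C(methyl)(+) atom = 6.
That gives a 4n+2 count (6, n = 1).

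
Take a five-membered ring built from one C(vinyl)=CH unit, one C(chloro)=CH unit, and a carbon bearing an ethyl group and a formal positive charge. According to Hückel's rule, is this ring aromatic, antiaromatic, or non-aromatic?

Antiaromatic

Every ring atom contributes a p orbital perpendicular to the ring (each doubly-bonded ring atom is sp² with one p-orbital electron; the carbocation has an empty p orbital), so the π system is cyclic and fully conjugated.
Adding the contributions, 2 × 2 = 4 from the double-bond units + 0 from the C(ethyl)(+) atom = 4.
4 is a 4n count (n = 1), so the planar conjugated ring is antiaromatic.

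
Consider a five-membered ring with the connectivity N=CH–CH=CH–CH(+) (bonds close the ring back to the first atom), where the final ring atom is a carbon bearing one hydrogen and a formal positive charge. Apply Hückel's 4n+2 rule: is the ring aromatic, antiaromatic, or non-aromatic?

Antiaromatic

The p orbitals form a continuous loop: every atom in a ring double bond is sp² and brings one electron to the p orbital; each sp² =N– keeps its lone pair in-plane and puts one electron into the π system; the carbocation has an empty p orbital. The ring is fully conjugated.
π-electron count: 2 × 2 = 4 from the double-bond units + 0 from the CH(+) atom = 4.
With 4 = 4·1 π electrons, Hückel's rule classifies the planar ring as antiaromatic.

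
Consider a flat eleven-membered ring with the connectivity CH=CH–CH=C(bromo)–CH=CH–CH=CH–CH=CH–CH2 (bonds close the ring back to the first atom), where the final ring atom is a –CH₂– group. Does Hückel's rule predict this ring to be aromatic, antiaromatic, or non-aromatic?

The CH2 carbon is saturated: the tetrahedral CH₂ carbon is sp³ and has no p orbital in the ring π system. Conjugation is not continuous around the ring.
A ring that is not fully conjugated cannot be aromatic or antiaromatic regardless of its π-electron count.

Non-aromatic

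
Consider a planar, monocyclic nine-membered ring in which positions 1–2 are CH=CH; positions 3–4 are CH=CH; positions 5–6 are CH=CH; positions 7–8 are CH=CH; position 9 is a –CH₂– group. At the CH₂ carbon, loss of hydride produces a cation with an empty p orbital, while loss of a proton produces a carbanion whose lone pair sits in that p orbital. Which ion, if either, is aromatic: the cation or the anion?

The anion

In either ion the ring is fully conjugated: every atom, including the new sp² carbon, supplies a p orbital.
Cation: 4 × 2 + 0 = 8 π electrons → 4(2), antiaromatic.
Anion: 4 × 2 + 2 = 10 π electrons → 4(2)+2, aromatic.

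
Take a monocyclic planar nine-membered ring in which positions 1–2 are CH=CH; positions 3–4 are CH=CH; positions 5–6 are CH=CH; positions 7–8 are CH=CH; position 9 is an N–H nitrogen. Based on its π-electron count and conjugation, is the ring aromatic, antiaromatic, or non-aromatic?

The p orbitals form a continuous loop: the double-bond atoms are sp², each contributing one p electron; the pyrrole-type nitrogen donates its lone pair from the p orbital. The ring is fully conjugated.
π-electron count: 4 × 2 = 8 from the double-bond units + 2 from the NH atom = 10.
10 = 4(2) + 2, which satisfies Hückel's 4n+2 rule.

Aromatic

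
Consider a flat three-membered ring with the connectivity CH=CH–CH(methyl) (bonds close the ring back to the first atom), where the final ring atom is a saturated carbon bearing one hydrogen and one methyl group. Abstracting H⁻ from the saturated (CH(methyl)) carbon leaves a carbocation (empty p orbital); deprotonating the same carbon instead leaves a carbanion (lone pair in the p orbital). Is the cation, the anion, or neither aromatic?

The cation

In either ion the ring is fully conjugated: every atom, including the new sp² carbon, supplies a p orbital.
Cation: 1 × 2 + 0 = 2 π electrons → 4(0)+2, aromatic.
Anion: 1 × 2 + 2 = 4 π electrons → 4(1), antiaromatic.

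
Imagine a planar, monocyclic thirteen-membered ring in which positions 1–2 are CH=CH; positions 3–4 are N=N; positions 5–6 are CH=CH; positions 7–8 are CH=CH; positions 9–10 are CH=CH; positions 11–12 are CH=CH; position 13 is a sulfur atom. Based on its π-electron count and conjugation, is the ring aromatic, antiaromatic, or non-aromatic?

Aromatic

Check conjugation: every atom in a ring double bond is sp² and brings one electron to the p orbital; each =N– nitrogen is pyridine-type (lone pair in the sp² plane, one electron in the p orbital); the sulfur donates one lone pair from its p orbital — every position has a p orbital, so the cyclic π system is continuous.
Adding the contributions, 6 × 2 = 12 from the double-bond units + 2 from the S atom = 14.
14 = 4(3) + 2, which satisfies Hückel's 4n+2 rule.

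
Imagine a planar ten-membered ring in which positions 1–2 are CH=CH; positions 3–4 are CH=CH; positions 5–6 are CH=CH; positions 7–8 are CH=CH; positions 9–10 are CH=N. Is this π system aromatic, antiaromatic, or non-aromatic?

The p orbitals form a continuous loop: every atom in a ring double bond is sp² and brings one electron to the p orbital; the doubly-bonded nitrogens are pyridine-type — their lone pairs lie in the ring plane, leaving one electron in the p orbital. The ring is fully conjugated.
Tallying contributions gives 5 × 2 = 10 from the 5 double-bond units.
With 10 π electrons (n = 2), the Hückel 4n+2 condition holds.

Aromatic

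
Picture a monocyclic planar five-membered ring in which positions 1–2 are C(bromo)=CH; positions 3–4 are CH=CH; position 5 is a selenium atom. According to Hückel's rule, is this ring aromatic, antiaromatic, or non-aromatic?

Check conjugation: every atom in a ring double bond is sp² and brings one electron to the p orbital; the selenium donates one lone pair from its p orbital — every position has a p orbital, so the cyclic π system is continuous.
Tallying contributions gives 2 × 2 = 4 from the double-bond units + 2 from the Se atom = 6.
With 6 π electrons (n = 1), the Hückel 4n+2 condition holds.

Aromatic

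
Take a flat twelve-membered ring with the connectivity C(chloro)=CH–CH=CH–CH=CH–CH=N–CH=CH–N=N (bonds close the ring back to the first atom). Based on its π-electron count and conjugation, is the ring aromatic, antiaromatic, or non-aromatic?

The p orbitals form a continuous loop: the double-bond atoms are sp², each contributing one p electron; each =N– nitrogen is pyridine-type (lone pair in the sp² plane, one electron in the p orbital). The ring is fully conjugated.
Tallying contributions gives 6 × 2 = 12 from the 6 double-bond units.
12 is a 4n count (n = 3), so the planar conjugated ring is antiaromatic.

Antiaromatic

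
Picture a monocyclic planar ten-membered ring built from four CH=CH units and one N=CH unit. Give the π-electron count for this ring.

10

The p orbitals form a continuous loop: every atom in a ring double bond is sp² and brings one electron to the p orbital; each =N– nitrogen is pyridine-type (lone pair in the sp² plane, one electron in the p orbital). The ring is fully conjugated.
Counting π electrons: 5 × 2 = 10 from the 5 double-bond units.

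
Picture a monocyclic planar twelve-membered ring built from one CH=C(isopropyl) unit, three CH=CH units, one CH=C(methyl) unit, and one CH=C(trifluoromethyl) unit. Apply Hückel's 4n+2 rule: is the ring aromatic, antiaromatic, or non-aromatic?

Antiaromatic

All ring atoms are sp² and supply a p orbital to the ring (the double-bond atoms are sp², each contributing one p electron); the conjugation is uninterrupted.
Counting π electrons: 6 × 2 = 12 from the 6 double-bond units.
A 4n π count (12, n = 3) in a planar conjugated ring means antiaromatic.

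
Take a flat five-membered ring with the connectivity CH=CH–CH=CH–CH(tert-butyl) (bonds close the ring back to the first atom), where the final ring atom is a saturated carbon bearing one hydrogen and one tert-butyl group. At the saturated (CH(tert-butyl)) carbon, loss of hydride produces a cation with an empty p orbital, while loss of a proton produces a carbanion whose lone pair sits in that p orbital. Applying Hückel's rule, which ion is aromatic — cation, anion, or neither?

Both ions have a continuous loop of p orbitals — each ring atom is sp².
Cation: 2 × 2 + 0 = 4 π electrons → 4(1), antiaromatic.
Anion: 2 × 2 + 2 = 6 π electrons → 4(1)+2, aromatic.

The anion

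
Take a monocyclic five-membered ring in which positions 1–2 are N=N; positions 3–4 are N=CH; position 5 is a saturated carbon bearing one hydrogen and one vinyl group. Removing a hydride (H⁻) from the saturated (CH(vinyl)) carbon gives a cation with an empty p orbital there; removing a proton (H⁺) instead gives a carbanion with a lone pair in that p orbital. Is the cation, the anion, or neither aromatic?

Both ions have a continuous loop of p orbitals — each ring atom is sp².
Cation: 2 × 2 + 0 = 4 π electrons → 4(1), antiaromatic.
Anion: 2 × 2 + 2 = 6 π electrons → 4(1)+2, aromatic.

The anion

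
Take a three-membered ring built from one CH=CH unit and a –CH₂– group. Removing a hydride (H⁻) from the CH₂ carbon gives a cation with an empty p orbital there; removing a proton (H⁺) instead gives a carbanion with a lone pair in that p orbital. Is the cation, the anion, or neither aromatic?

Both ions have a continuous loop of p orbitals — each ring atom is sp².
Cation: 1 × 2 + 0 = 2 π electrons → 4(0)+2, aromatic.
Anion: 1 × 2 + 2 = 4 π electrons → 4(1), antiaromatic.

The cation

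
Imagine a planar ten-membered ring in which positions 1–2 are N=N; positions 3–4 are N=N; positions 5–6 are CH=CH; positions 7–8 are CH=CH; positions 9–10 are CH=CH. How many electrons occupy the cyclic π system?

10

The p orbitals form a continuous loop: the double-bond atoms are sp², each contributing one p electron; each sp² =N– keeps its lone pair in-plane and puts one electron into the π system. The ring is fully conjugated.
π-electron count: 5 × 2 = 10 from the 5 double-bond units.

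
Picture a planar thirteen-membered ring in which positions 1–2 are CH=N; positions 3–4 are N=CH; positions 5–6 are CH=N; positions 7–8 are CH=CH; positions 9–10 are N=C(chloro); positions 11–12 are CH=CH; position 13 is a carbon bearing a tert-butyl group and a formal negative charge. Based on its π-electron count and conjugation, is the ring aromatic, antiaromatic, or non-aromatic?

Aromatic

The p orbitals form a continuous loop: each doubly-bonded ring atom is sp² with one p-orbital electron; each sp² =N– keeps its lone pair in-plane and puts one electron into the π system; the carbanion's lone pair occupies the p orbital. The ring is fully conjugated.
Tallying contributions gives 6 × 2 = 12 from the double-bond units + 2 from the C(tert-butyl)(-) atom = 14.
Since 14 = 4·3 + 2, the ring meets the 4n+2 criterion.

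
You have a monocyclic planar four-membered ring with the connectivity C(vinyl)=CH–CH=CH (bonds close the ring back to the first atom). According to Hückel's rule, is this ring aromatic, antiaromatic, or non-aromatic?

Antiaromatic

All ring atoms are sp² and supply a p orbital to the ring (each doubly-bonded ring atom is sp² with one p-orbital electron); the conjugation is uninterrupted.
π-electron count: 2 × 2 = 4 from the 2 double-bond units.
With 4 = 4·1 π electrons, Hückel's rule classifies the planar ring as antiaromatic.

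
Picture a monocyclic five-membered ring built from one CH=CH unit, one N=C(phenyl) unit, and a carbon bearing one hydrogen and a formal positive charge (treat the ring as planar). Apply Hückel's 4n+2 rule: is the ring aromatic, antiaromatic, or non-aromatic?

The p orbitals form a continuous loop: the double-bond atoms are sp², each contributing one p electron; the doubly-bonded nitrogens are pyridine-type — their lone pairs lie in the ring plane, leaving one electron in the p orbital; the carbocation has an empty p orbital. The ring is fully conjugated.
Tallying contributions gives 2 × 2 = 4 from the double-bond units + 0 from the CH(+) atom = 4.
A 4n π count (4, n = 1) in a planar conjugated ring means antiaromatic.

Antiaromatic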